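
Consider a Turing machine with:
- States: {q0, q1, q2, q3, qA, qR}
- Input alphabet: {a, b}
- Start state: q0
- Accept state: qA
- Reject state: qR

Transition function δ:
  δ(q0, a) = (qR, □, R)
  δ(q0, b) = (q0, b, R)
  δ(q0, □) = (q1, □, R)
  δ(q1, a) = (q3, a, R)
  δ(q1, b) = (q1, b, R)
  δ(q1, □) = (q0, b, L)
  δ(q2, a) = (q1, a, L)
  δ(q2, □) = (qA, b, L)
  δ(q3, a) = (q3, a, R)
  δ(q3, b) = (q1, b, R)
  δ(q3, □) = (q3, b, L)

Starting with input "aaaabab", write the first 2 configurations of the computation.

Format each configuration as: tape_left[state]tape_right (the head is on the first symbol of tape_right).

Transitions applied:
Step 1: δ(q0, a) = (qR, □, R)

The first 2 configurations are:
[q0]aaaabab ⊢ □[qR]aaabab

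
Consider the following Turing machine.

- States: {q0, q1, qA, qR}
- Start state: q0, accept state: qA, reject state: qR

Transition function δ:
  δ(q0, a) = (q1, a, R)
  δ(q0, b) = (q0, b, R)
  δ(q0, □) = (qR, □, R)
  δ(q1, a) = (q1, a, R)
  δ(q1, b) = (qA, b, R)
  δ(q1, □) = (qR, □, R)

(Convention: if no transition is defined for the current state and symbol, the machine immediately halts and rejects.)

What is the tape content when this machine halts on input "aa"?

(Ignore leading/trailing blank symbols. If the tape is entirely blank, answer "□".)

Execution trace:
Initial: [q0]aa
Step 1: δ(q0, a) = (q1, a, R) → a[q1]a
Step 2: δ(q1, a) = (q1, a, R) → aa[q1]□
Step 3: δ(q1, □) = (qR, □, R) → aa□[qR]□

The machine reaches the reject state qR and halts.

Final tape (ignoring leading/trailing blanks): aa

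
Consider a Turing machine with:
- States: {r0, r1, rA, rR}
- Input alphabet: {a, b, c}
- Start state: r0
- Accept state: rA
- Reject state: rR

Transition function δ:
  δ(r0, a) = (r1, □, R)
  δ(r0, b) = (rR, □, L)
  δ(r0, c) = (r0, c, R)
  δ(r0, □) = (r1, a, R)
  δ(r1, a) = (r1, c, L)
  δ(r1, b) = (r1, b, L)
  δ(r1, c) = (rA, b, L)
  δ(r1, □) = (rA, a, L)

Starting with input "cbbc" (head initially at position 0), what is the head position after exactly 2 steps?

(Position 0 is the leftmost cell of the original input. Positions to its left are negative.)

Execution trace (head position shown):
Step 0: [r0]cbbc  (head at position 0)
Step 1: move right → c[r0]bbc  (head at position 1)
Step 2: move left → [rR]c□bc  (head at position 0)

After 2 steps, the head is at position 0.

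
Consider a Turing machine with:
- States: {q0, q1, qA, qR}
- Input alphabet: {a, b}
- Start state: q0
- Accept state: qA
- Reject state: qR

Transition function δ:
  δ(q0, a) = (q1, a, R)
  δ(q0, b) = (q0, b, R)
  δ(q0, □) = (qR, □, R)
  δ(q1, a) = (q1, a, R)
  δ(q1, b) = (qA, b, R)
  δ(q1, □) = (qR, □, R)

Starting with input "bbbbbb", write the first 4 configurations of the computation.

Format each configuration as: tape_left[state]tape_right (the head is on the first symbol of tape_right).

Transitions applied:
Step 1: δ(q0, b) = (q0, b, R)
Step 2: δ(q0, b) = (q0, b, R)
Step 3: δ(q0, b) = (q0, b, R)

The first 4 configurations are:
[q0]bbbbbb ⊢ b[q0]bbbbb ⊢ bb[q0]bbbb ⊢ bbb[q0]bbb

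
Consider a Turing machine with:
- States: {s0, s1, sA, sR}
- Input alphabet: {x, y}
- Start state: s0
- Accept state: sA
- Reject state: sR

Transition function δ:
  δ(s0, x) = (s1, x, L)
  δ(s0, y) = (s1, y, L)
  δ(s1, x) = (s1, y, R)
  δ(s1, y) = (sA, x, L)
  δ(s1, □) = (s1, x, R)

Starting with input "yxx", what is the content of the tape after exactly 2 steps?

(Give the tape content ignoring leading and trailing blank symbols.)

Execution trace:
Initial: [s0]yxx
Step 1: δ(s0, y) = (s1, y, L) → [s1]□yxx
Step 2: δ(s1, □) = (s1, x, R) → x[s1]yxx

After 2 steps, the tape (ignoring leading/trailing blanks) is: xyxx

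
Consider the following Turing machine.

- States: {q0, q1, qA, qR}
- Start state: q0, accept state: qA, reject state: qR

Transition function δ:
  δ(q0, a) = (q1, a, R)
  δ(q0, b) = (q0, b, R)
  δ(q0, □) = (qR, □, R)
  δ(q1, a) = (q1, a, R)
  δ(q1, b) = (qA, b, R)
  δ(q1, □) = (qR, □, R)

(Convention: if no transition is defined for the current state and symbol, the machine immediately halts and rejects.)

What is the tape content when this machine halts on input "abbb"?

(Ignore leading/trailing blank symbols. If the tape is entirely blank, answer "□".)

Execution trace:
Initial: [q0]abbb
Step 1: δ(q0, a) = (q1, a, R) → a[q1]bbb
Step 2: δ(q1, b) = (qA, b, R) → ab[qA]bb

The machine reaches the accept state qA and halts.

Final tape (ignoring leading/trailing blanks): abbb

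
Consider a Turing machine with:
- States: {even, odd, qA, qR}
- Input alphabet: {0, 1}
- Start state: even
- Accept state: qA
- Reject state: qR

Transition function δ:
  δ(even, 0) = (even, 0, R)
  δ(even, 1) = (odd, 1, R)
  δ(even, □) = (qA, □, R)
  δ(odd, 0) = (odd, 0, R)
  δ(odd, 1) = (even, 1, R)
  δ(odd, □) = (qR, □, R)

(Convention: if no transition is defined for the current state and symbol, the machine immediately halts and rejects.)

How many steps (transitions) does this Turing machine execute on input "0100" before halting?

Execution trace:
Initial: [even]0100
Step 1: δ(even, 0) = (even, 0, R) → 0[even]100
Step 2: δ(even, 1) = (odd, 1, R) → 01[odd]00
Step 3: δ(odd, 0) = (odd, 0, R) → 010[odd]0
Step 4: δ(odd, 0) = (odd, 0, R) → 0100[odd]□
Step 5: δ(odd, □) = (qR, □, R) → 0100□[qR]□

The machine reaches the reject state qR and halts.

The machine executed 5 steps before halting.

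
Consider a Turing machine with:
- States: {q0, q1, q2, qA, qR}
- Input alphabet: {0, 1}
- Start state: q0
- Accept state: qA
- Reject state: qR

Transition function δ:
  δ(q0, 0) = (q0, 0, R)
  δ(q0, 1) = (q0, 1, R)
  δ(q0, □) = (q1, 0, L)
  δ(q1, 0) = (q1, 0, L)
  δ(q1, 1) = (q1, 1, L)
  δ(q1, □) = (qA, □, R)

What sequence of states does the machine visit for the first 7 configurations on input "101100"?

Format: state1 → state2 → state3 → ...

Execution trace:
Initial: [q0]101100
Step 1: δ(q0, 1) = (q0, 1, R) → 1[q0]01100
Step 2: δ(q0, 0) = (q0, 0, R) → 10[q0]1100
Step 3: δ(q0, 1) = (q0, 1, R) → 101[q0]100
Step 4: δ(q0, 1) = (q0, 1, R) → 1011[q0]00
Step 5: δ(q0, 0) = (q0, 0, R) → 10110[q0]0
Step 6: δ(q0, 0) = (q0, 0, R) → 101100[q0]□

State sequence: q0 → q0 → q0 → q0 → q0 → q0 → q0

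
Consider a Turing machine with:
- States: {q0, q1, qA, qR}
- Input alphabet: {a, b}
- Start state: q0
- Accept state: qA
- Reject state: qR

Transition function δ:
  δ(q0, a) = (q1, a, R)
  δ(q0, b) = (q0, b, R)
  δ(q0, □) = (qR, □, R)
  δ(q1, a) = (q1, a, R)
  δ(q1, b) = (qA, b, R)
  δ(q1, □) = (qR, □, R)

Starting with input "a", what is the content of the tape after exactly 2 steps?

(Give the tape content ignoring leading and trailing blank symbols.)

Execution trace:
Initial: [q0]a
Step 1: δ(q0, a) = (q1, a, R) → a[q1]□
Step 2: δ(q1, □) = (qR, □, R) → a□[qR]□

The machine reaches the reject state qR and halts.

After 2 steps, the tape (ignoring leading/trailing blanks) is: a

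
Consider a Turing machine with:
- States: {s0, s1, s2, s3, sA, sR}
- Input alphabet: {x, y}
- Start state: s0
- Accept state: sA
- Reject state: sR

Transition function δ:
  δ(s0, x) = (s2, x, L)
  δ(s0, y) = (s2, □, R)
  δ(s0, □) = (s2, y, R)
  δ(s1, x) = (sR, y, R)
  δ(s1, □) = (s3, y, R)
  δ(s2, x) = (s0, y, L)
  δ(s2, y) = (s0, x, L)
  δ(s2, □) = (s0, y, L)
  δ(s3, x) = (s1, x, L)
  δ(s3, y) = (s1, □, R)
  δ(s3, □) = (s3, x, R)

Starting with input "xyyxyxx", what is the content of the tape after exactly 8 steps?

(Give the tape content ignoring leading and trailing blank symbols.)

Execution trace:
Initial: [s0]xyyxyxx
Step 1: δ(s0, x) = (s2, x, L) → [s2]□xyyxyxx
Step 2: δ(s2, □) = (s0, y, L) → [s0]□yxyyxyxx
Step 3: δ(s0, □) = (s2, y, R) → y[s2]yxyyxyxx
Step 4: δ(s2, y) = (s0, x, L) → [s0]yxxyyxyxx
Step 5: δ(s0, y) = (s2, □, R) → □[s2]xxyyxyxx
Step 6: δ(s2, x) = (s0, y, L) → [s0]□yxyyxyxx
Step 7: δ(s0, □) = (s2, y, R) → y[s2]yxyyxyxx
Step 8: δ(s2, y) = (s0, x, L) → [s0]yxxyyxyxx

After 8 steps, the tape (ignoring leading/trailing blanks) is: yxxyyxyxx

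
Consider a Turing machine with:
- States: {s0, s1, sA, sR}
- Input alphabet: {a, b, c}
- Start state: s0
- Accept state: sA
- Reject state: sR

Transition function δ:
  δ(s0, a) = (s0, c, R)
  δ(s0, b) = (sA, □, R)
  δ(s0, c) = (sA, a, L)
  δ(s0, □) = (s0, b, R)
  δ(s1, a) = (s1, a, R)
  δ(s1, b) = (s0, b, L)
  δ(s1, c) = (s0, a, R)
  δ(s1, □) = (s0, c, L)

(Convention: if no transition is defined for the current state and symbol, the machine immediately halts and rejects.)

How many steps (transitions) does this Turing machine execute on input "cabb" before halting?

Execution trace:
Initial: [s0]cabb
Step 1: δ(s0, c) = (sA, a, L) → [sA]□aabb

The machine reaches the accept state sA and halts.

The machine executed 1 step before halting.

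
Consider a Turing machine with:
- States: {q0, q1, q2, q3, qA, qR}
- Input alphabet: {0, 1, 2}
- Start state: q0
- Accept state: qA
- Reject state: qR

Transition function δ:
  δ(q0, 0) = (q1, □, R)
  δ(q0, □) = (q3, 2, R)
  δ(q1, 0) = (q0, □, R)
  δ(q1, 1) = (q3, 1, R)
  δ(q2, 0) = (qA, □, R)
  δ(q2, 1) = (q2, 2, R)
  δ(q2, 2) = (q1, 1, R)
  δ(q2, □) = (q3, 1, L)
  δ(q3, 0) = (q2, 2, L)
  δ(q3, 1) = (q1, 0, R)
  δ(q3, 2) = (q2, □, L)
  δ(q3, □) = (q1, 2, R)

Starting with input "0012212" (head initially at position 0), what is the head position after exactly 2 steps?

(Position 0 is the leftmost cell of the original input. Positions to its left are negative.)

Execution trace (head position shown):
Step 0: [q0]0012212  (head at position 0)
Step 1: move right → □[q1]012212  (head at position 1)
Step 2: move right → □□[q0]12212  (head at position 2)

After 2 steps, the head is at position 2.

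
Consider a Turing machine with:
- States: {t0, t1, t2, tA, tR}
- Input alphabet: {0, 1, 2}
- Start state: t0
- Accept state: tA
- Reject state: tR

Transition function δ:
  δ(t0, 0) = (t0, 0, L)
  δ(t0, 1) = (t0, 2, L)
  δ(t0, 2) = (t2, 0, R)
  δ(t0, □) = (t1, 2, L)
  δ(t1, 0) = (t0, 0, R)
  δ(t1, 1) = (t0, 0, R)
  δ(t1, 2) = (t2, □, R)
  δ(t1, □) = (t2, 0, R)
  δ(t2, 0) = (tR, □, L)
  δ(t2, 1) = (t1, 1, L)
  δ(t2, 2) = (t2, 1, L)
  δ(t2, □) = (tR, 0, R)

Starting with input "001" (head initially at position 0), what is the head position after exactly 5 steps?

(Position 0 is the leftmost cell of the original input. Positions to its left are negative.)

Execution trace (head position shown):
Step 0: [t0]001  (head at position 0)
Step 1: move left → [t0]□001  (head at position -1)
Step 2: move left → [t1]□2001  (head at position -2)
Step 3: move right → 0[t2]2001  (head at position -1)
Step 4: move left → [t2]01001  (head at position -2)
Step 5: move left → [tR]□□1001  (head at position -3)

After 5 steps, the head is at position -3.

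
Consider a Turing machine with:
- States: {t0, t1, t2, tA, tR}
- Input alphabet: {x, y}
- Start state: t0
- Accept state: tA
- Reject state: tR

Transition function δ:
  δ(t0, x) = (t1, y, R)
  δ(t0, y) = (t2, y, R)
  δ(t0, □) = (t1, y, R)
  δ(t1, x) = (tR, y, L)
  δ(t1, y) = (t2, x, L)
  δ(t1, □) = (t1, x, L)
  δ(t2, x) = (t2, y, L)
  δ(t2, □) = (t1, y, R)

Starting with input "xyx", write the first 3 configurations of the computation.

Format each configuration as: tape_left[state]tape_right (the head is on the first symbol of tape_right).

Transitions applied:
Step 1: δ(t0, x) = (t1, y, R)
Step 2: δ(t1, y) = (t2, x, L)

The first 3 configurations are:
[t0]xyx ⊢ y[t1]yx ⊢ [t2]yxx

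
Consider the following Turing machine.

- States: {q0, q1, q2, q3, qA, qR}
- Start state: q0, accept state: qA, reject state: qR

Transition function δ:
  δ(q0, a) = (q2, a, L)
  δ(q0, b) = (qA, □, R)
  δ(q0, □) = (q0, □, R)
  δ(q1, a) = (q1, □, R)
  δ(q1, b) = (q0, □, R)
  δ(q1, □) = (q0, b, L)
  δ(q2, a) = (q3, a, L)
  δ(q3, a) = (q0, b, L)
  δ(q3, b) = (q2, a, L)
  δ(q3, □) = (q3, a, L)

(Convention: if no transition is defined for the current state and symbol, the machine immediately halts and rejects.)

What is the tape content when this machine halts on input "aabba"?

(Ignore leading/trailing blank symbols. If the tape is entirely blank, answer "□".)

Execution trace:
Initial: [q0]aabba
Step 1: δ(q0, a) = (q2, a, L) → [q2]□aabba

No transition is defined for δ(q2, □). By convention the machine halts and rejects.

Final tape (ignoring leading/trailing blanks): aabba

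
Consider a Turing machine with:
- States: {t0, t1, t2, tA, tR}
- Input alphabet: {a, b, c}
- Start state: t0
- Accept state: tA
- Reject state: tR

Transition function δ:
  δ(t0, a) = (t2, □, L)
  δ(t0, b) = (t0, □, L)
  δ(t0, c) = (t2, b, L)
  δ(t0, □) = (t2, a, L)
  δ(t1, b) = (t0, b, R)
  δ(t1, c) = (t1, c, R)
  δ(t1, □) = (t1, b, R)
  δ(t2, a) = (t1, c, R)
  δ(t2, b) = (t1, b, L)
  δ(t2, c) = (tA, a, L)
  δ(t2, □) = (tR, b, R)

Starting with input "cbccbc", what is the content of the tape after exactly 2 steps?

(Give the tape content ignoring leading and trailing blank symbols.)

Execution trace:
Initial: [t0]cbccbc
Step 1: δ(t0, c) = (t2, b, L) → [t2]□bbccbc
Step 2: δ(t2, □) = (tR, b, R) → b[tR]bbccbc

The machine reaches the reject state tR and halts.

After 2 steps, the tape (ignoring leading/trailing blanks) is: bbbccbc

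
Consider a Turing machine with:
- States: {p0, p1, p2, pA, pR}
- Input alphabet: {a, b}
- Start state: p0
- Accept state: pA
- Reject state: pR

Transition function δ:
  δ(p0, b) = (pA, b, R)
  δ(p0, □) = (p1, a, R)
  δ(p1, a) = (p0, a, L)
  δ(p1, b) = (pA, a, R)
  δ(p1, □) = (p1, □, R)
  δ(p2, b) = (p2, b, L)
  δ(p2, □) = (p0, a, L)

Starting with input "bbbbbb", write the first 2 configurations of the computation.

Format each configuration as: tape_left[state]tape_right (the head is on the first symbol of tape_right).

Transitions applied:
Step 1: δ(p0, b) = (pA, b, R)

The first 2 configurations are:
[p0]bbbbbb ⊢ b[pA]bbbbb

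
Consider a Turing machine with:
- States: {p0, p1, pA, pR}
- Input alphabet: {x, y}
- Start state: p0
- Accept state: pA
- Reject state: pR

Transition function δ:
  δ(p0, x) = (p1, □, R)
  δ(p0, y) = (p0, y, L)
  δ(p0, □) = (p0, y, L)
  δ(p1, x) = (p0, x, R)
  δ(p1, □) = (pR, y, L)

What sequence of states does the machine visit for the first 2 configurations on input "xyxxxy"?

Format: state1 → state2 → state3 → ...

Execution trace:
Initial: [p0]xyxxxy
Step 1: δ(p0, x) = (p1, □, R) → □[p1]yxxxy

No transition is defined for δ(p1, y). By convention the machine halts and rejects.

State sequence: p0 → p1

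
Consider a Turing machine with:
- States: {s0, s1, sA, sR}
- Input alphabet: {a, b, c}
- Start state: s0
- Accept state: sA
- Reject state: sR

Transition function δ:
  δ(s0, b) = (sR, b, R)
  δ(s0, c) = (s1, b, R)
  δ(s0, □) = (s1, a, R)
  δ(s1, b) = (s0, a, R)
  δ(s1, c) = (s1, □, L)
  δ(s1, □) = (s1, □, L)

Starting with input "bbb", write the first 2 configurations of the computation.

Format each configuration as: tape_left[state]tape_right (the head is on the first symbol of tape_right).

Transitions applied:
Step 1: δ(s0, b) = (sR, b, R)

The first 2 configurations are:
[s0]bbb ⊢ b[sR]bb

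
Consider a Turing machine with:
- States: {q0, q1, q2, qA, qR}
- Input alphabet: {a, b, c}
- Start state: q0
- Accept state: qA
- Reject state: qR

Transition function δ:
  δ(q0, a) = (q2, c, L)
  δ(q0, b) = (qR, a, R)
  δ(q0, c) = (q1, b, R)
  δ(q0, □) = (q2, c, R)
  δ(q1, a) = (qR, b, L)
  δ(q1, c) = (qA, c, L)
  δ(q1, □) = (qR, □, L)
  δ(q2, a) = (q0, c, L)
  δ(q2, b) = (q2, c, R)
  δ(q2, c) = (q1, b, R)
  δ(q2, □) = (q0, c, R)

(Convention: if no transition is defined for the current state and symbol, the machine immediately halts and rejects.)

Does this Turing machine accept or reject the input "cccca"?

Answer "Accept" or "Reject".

Execution trace:
Initial: [q0]cccca
Step 1: δ(q0, c) = (q1, b, R) → b[q1]ccca
Step 2: δ(q1, c) = (qA, c, L) → [qA]bccca

The machine reaches the accept state qA and halts.

Answer: Accept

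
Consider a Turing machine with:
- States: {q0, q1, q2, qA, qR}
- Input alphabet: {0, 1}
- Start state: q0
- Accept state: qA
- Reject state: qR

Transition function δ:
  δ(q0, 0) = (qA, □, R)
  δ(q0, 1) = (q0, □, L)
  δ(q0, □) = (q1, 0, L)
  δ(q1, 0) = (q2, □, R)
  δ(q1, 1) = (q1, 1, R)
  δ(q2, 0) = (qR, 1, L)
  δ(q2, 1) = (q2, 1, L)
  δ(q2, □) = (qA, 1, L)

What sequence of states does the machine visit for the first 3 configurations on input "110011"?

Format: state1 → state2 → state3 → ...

Execution trace:
Initial: [q0]110011
Step 1: δ(q0, 1) = (q0, □, L) → [q0]□□10011
Step 2: δ(q0, □) = (q1, 0, L) → [q1]□0□10011

No transition is defined for δ(q1, □). By convention the machine halts and rejects.

State sequence: q0 → q0 → q1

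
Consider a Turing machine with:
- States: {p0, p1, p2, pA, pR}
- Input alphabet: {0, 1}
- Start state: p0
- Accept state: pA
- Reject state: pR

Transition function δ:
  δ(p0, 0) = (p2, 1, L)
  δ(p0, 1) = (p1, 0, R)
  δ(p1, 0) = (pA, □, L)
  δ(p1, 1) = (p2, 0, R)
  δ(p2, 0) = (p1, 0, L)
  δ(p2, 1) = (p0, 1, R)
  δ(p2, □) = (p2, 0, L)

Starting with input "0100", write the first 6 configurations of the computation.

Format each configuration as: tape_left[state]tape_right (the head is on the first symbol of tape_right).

Transitions applied:
Step 1: δ(p0, 0) = (p2, 1, L)
Step 2: δ(p2, □) = (p2, 0, L)
Step 3: δ(p2, □) = (p2, 0, L)
Step 4: δ(p2, □) = (p2, 0, L)
Step 5: δ(p2, □) = (p2, 0, L)

The first 6 configurations are:
[p0]0100 ⊢ [p2]□1100 ⊢ [p2]□01100 ⊢ [p2]□001100 ⊢ [p2]□0001100 ⊢ [p2]□00001100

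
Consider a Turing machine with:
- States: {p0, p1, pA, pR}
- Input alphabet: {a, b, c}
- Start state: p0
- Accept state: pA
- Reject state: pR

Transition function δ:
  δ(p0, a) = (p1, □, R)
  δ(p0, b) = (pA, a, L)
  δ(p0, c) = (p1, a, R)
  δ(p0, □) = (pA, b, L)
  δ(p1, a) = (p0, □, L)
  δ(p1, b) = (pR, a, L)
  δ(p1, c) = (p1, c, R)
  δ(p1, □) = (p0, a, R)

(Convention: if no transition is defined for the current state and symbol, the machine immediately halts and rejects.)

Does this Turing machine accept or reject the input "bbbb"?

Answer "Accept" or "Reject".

Execution trace:
Initial: [p0]bbbb
Step 1: δ(p0, b) = (pA, a, L) → [pA]□abbb

The machine reaches the accept state pA and halts.

Answer: Accept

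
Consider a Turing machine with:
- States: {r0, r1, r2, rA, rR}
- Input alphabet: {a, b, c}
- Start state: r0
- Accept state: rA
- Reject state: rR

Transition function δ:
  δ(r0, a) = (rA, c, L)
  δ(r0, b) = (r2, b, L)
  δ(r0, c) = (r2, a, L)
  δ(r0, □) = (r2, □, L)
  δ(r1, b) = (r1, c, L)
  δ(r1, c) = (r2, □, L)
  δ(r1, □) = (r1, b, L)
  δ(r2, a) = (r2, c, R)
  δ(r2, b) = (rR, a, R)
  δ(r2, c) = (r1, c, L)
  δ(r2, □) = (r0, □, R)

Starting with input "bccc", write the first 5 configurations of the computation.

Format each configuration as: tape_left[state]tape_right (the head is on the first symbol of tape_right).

Transitions applied:
Step 1: δ(r0, b) = (r2, b, L)
Step 2: δ(r2, □) = (r0, □, R)
Step 3: δ(r0, b) = (r2, b, L)
Step 4: δ(r2, □) = (r0, □, R)

The first 5 configurations are:
[r0]bccc ⊢ [r2]□bccc ⊢ □[r0]bccc ⊢ [r2]□bccc ⊢ □[r0]bccc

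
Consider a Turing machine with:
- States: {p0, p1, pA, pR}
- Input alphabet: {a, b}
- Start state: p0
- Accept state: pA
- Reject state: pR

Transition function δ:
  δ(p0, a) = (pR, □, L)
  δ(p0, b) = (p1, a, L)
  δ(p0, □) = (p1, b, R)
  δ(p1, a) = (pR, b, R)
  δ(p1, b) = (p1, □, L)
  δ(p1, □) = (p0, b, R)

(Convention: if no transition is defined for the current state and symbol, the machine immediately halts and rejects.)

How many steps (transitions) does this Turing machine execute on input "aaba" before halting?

Execution trace:
Initial: [p0]aaba
Step 1: δ(p0, a) = (pR, □, L) → [pR]□□aba

The machine reaches the reject state pR and halts.

The machine executed 1 step before halting.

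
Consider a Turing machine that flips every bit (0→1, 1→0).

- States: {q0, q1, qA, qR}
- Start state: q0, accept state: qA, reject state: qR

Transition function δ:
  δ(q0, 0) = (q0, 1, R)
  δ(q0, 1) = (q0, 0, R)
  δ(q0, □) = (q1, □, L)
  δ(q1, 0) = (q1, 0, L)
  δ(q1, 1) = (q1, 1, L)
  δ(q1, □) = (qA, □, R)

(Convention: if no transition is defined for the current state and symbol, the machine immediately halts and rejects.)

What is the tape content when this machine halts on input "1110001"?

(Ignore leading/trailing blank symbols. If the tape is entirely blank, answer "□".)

Execution trace:
Initial: [q0]1110001
Step 1: δ(q0, 1) = (q0, 0, R) → 0[q0]110001
Step 2: δ(q0, 1) = (q0, 0, R) → 00[q0]10001
Step 3: δ(q0, 1) = (q0, 0, R) → 000[q0]0001
Step 4: δ(q0, 0) = (q0, 1, R) → 0001[q0]001
Step 5: δ(q0, 0) = (q0, 1, R) → 00011[q0]01
Step 6: δ(q0, 0) = (q0, 1, R) → 000111[q0]1
Step 7: δ(q0, 1) = (q0, 0, R) → 0001110[q0]□
Step 8: δ(q0, □) = (q1, □, L) → 000111[q1]0□
Step 9: δ(q1, 0) = (q1, 0, L) → 00011[q1]10□
Step 10: δ(q1, 1) = (q1, 1, L) → 0001[q1]110□
Step 11: δ(q1, 1) = (q1, 1, L) → 000[q1]1110□
Step 12: δ(q1, 1) = (q1, 1, L) → 00[q1]01110□
Step 13: δ(q1, 0) = (q1, 0, L) → 0[q1]001110□
Step 14: δ(q1, 0) = (q1, 0, L) → [q1]0001110□
Step 15: δ(q1, 0) = (q1, 0, L) → [q1]□0001110□
Step 16: δ(q1, □) = (qA, □, R) → □[qA]0001110□

The machine reaches the accept state qA and halts.

Final tape (ignoring leading/trailing blanks): 0001110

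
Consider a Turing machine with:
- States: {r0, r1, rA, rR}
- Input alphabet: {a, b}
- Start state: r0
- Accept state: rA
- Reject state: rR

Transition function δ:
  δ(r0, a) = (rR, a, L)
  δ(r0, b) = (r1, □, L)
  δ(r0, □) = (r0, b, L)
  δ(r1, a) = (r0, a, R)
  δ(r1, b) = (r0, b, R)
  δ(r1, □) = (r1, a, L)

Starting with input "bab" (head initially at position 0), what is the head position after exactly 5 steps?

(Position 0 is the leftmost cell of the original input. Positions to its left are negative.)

Execution trace (head position shown):
Step 0: [r0]bab  (head at position 0)
Step 1: move left → [r1]□□ab  (head at position -1)
Step 2: move left → [r1]□a□ab  (head at position -2)
Step 3: move left → [r1]□aa□ab  (head at position -3)
Step 4: move left → [r1]□aaa□ab  (head at position -4)
Step 5: move left → [r1]□aaaa□ab  (head at position -5)

After 5 steps, the head is at position -5.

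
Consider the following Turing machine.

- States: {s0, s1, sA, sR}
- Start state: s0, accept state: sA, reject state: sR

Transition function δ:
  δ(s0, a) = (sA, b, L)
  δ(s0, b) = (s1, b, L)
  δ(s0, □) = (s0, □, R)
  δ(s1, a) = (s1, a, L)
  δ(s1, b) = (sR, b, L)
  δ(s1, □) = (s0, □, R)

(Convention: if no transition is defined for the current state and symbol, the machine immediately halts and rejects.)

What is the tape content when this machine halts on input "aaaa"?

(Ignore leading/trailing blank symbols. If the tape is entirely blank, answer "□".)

Execution trace:
Initial: [s0]aaaa
Step 1: δ(s0, a) = (sA, b, L) → [sA]□baaa

The machine reaches the accept state sA and halts.

Final tape (ignoring leading/trailing blanks): baaa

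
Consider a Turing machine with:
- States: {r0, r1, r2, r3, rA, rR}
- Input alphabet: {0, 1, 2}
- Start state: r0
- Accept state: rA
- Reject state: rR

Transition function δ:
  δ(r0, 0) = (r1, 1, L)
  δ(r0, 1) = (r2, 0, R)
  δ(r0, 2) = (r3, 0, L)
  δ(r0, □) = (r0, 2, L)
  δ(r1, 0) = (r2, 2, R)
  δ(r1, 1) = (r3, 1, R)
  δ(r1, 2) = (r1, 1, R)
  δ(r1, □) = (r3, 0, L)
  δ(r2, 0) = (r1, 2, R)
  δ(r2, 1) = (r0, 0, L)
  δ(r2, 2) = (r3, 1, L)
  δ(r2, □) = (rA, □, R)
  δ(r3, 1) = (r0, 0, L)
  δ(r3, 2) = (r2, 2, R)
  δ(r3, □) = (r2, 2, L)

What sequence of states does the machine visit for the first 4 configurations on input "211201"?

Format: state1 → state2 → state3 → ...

Execution trace:
Initial: [r0]211201
Step 1: δ(r0, 2) = (r3, 0, L) → [r3]□011201
Step 2: δ(r3, □) = (r2, 2, L) → [r2]□2011201
Step 3: δ(r2, □) = (rA, □, R) → □[rA]2011201

The machine reaches the accept state rA and halts.

State sequence: r0 → r3 → r2 → rA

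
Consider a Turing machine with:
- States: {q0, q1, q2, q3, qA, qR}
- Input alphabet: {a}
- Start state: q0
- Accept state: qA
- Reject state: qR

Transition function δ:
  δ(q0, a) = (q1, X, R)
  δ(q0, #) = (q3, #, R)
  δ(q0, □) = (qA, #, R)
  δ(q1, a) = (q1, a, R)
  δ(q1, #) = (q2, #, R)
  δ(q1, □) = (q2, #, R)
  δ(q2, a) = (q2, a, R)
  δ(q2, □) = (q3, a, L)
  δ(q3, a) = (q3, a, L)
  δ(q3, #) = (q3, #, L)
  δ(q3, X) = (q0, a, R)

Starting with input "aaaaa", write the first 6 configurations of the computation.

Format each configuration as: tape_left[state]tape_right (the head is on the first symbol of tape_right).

Transitions applied:
Step 1: δ(q0, a) = (q1, X, R)
Step 2: δ(q1, a) = (q1, a, R)
Step 3: δ(q1, a) = (q1, a, R)
Step 4: δ(q1, a) = (q1, a, R)
Step 5: δ(q1, a) = (q1, a, R)

The first 6 configurations are:
[q0]aaaaa ⊢ X[q1]aaaa ⊢ Xa[q1]aaa ⊢ Xaa[q1]aa ⊢ Xaaa[q1]a ⊢ Xaaaa[q1]□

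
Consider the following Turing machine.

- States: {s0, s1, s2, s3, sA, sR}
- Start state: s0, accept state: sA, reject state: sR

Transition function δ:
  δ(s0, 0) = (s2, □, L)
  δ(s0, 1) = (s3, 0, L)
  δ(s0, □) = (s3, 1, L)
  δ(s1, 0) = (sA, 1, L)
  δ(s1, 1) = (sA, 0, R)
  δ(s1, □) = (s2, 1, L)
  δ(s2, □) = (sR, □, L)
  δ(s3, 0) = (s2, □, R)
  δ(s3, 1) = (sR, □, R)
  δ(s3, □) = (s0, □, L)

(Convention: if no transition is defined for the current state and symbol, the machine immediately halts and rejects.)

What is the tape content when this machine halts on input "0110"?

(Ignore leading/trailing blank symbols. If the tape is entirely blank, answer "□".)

Execution trace:
Initial: [s0]0110
Step 1: δ(s0, 0) = (s2, □, L) → [s2]□□110
Step 2: δ(s2, □) = (sR, □, L) → [sR]□□□110

The machine reaches the reject state sR and halts.

Final tape (ignoring leading/trailing blanks): 110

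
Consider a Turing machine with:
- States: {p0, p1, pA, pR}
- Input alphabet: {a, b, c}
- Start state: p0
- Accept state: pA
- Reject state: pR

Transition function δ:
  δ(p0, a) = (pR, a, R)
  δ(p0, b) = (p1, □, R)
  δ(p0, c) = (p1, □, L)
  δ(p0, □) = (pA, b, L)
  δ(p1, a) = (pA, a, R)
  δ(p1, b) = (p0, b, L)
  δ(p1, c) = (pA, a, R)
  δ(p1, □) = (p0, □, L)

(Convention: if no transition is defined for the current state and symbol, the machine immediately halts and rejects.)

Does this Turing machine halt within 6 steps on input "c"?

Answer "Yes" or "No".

Execution trace:
Initial: [p0]c
Step 1: δ(p0, c) = (p1, □, L) → [p1]□□
Step 2: δ(p1, □) = (p0, □, L) → [p0]□□□
Step 3: δ(p0, □) = (pA, b, L) → [pA]□b□□

The machine reaches the accept state pA and halts.
The machine halted after 3 steps (within the 6-step bound).

Answer: Yes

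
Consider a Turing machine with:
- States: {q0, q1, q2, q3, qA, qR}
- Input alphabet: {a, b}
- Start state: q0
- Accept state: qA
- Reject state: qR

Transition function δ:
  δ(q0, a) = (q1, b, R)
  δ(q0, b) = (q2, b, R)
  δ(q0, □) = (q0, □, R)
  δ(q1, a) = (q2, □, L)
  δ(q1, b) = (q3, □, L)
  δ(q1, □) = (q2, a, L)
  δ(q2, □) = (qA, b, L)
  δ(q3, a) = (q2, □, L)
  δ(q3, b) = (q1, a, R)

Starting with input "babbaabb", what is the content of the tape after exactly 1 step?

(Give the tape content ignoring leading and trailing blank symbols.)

Execution trace:
Initial: [q0]babbaabb
Step 1: δ(q0, b) = (q2, b, R) → b[q2]abbaabb

No transition is defined for δ(q2, a). By convention the machine halts and rejects.

After 1 step, the tape (ignoring leading/trailing blanks) is: babbaabb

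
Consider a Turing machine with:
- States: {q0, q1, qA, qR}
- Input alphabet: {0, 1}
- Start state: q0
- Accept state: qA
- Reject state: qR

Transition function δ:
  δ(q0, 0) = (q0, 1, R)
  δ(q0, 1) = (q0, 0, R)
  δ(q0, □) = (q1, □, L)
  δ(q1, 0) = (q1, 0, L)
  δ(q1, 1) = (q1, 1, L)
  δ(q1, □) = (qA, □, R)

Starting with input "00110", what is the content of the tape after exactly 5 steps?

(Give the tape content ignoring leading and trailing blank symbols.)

Execution trace:
Initial: [q0]00110
Step 1: δ(q0, 0) = (q0, 1, R) → 1[q0]0110
Step 2: δ(q0, 0) = (q0, 1, R) → 11[q0]110
Step 3: δ(q0, 1) = (q0, 0, R) → 110[q0]10
Step 4: δ(q0, 1) = (q0, 0, R) → 1100[q0]0
Step 5: δ(q0, 0) = (q0, 1, R) → 11001[q0]□

After 5 steps, the tape (ignoring leading/trailing blanks) is: 11001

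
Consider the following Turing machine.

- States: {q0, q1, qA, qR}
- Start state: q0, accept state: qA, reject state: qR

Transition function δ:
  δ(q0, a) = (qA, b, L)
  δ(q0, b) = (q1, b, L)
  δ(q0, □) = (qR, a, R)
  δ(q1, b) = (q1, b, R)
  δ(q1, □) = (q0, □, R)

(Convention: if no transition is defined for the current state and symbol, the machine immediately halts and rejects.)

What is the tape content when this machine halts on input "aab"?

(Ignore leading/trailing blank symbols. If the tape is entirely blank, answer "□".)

Execution trace:
Initial: [q0]aab
Step 1: δ(q0, a) = (qA, b, L) → [qA]□bab

The machine reaches the accept state qA and halts.

Final tape (ignoring leading/trailing blanks): bab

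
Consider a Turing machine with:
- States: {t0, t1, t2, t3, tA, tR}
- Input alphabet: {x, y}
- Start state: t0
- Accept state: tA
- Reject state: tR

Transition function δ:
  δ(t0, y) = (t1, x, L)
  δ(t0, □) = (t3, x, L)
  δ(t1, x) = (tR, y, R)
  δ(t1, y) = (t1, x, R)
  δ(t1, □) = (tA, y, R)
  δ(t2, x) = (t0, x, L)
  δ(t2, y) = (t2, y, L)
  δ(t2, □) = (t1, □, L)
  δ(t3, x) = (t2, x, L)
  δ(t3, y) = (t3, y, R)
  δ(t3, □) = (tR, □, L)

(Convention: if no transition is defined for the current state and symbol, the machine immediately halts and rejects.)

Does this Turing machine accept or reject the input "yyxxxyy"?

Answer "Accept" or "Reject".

Execution trace:
Initial: [t0]yyxxxyy
Step 1: δ(t0, y) = (t1, x, L) → [t1]□xyxxxyy
Step 2: δ(t1, □) = (tA, y, R) → y[tA]xyxxxyy

The machine reaches the accept state tA and halts.

Answer: Accept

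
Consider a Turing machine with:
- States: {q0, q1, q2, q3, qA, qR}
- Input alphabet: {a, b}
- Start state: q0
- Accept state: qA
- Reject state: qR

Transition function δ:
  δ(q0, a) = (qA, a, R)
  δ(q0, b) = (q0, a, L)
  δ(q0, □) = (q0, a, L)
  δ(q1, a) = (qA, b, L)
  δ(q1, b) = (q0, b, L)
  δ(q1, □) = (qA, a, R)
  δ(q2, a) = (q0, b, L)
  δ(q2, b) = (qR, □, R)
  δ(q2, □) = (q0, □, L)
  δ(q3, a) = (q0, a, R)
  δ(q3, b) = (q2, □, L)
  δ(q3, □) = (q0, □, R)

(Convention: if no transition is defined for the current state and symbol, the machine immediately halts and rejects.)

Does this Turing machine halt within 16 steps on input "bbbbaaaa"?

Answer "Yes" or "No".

Execution trace:
Initial: [q0]bbbbaaaa
Step 1: δ(q0, b) = (q0, a, L) → [q0]□abbbaaaa
Step 2: δ(q0, □) = (q0, a, L) → [q0]□aabbbaaaa
Step 3: δ(q0, □) = (q0, a, L) → [q0]□aaabbbaaaa
Step 4: δ(q0, □) = (q0, a, L) → [q0]□aaaabbbaaaa
Step 5: δ(q0, □) = (q0, a, L) → [q0]□aaaaabbbaaaa
Step 6: δ(q0, □) = (q0, a, L) → [q0]□aaaaaabbbaaaa
Step 7: δ(q0, □) = (q0, a, L) → [q0]□aaaaaaabbbaaaa
Step 8: δ(q0, □) = (q0, a, L) → [q0]□aaaaaaaabbbaaaa
Step 9: δ(q0, □) = (q0, a, L) → [q0]□aaaaaaaaabbbaaaa
Step 10: δ(q0, □) = (q0, a, L) → [q0]□aaaaaaaaaabbbaaaa
Step 11: δ(q0, □) = (q0, a, L) → [q0]□aaaaaaaaaaabbbaaaa
Step 12: δ(q0, □) = (q0, a, L) → [q0]□aaaaaaaaaaaabbbaaaa
Step 13: δ(q0, □) = (q0, a, L) → [q0]□aaaaaaaaaaaaabbbaaaa
Step 14: δ(q0, □) = (q0, a, L) → [q0]□aaaaaaaaaaaaaabbbaaaa
Step 15: δ(q0, □) = (q0, a, L) → [q0]□aaaaaaaaaaaaaaabbbaaaa
Step 16: δ(q0, □) = (q0, a, L) → [q0]□aaaaaaaaaaaaaaaabbbaaaa

The machine has not reached a halting state after 16 steps.
The machine did not halt within the 16-step bound.

Answer: No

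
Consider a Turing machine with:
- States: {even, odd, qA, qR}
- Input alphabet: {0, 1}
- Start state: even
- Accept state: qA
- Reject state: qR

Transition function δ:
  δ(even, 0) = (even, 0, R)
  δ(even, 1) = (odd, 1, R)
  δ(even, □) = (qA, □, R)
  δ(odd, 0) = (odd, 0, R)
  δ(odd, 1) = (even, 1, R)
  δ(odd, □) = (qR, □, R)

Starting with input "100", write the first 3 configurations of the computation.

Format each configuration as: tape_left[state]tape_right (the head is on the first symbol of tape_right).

Transitions applied:
Step 1: δ(even, 1) = (odd, 1, R)
Step 2: δ(odd, 0) = (odd, 0, R)

The first 3 configurations are:
[even]100 ⊢ 1[odd]00 ⊢ 10[odd]0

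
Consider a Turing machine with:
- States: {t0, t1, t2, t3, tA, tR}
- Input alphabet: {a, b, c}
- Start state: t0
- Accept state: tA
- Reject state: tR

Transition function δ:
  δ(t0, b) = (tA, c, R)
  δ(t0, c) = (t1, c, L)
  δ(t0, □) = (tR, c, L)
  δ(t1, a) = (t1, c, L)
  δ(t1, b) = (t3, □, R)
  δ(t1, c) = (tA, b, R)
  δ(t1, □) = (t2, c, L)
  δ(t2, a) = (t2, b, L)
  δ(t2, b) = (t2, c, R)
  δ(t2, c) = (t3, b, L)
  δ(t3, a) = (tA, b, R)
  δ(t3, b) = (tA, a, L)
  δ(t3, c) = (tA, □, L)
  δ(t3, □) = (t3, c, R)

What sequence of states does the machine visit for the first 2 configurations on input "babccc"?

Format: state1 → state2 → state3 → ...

Execution trace:
Initial: [t0]babccc
Step 1: δ(t0, b) = (tA, c, R) → c[tA]abccc

The machine reaches the accept state tA and halts.

State sequence: t0 → tA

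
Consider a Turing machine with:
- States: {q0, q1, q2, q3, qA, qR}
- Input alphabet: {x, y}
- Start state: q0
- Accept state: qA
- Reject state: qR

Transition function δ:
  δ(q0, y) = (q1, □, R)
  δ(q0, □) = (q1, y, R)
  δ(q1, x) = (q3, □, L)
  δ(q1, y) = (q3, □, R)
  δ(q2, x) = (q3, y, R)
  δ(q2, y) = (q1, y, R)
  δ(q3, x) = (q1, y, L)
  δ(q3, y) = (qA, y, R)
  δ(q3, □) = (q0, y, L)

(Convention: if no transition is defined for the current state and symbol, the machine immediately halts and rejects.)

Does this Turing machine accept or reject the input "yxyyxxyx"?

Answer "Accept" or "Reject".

Execution trace:
Initial: [q0]yxyyxxyx
Step 1: δ(q0, y) = (q1, □, R) → □[q1]xyyxxyx
Step 2: δ(q1, x) = (q3, □, L) → [q3]□□yyxxyx
Step 3: δ(q3, □) = (q0, y, L) → [q0]□y□yyxxyx
Step 4: δ(q0, □) = (q1, y, R) → y[q1]y□yyxxyx
Step 5: δ(q1, y) = (q3, □, R) → y□[q3]□yyxxyx
Step 6: δ(q3, □) = (q0, y, L) → y[q0]□yyyxxyx
Step 7: δ(q0, □) = (q1, y, R) → yy[q1]yyyxxyx
Step 8: δ(q1, y) = (q3, □, R) → yy□[q3]yyxxyx
Step 9: δ(q3, y) = (qA, y, R) → yy□y[qA]yxxyx

The machine reaches the accept state qA and halts.

Answer: Accept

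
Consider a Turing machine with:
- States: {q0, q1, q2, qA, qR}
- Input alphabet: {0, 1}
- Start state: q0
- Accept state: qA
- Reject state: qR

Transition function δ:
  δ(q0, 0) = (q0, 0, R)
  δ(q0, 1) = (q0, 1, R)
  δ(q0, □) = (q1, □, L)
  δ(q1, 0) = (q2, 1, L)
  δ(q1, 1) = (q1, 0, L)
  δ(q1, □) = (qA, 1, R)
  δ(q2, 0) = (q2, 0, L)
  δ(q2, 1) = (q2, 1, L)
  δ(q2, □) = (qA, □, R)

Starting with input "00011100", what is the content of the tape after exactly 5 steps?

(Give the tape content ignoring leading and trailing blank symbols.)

Execution trace:
Initial: [q0]00011100
Step 1: δ(q0, 0) = (q0, 0, R) → 0[q0]0011100
Step 2: δ(q0, 0) = (q0, 0, R) → 00[q0]011100
Step 3: δ(q0, 0) = (q0, 0, R) → 000[q0]11100
Step 4: δ(q0, 1) = (q0, 1, R) → 0001[q0]1100
Step 5: δ(q0, 1) = (q0, 1, R) → 00011[q0]100

After 5 steps, the tape (ignoring leading/trailing blanks) is: 00011100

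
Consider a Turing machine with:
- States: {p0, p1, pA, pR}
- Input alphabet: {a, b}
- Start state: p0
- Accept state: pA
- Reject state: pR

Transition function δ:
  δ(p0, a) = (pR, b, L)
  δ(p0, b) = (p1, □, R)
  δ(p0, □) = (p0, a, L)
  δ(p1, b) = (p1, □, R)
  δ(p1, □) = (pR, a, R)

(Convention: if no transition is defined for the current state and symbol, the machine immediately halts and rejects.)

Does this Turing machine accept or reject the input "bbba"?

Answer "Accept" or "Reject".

Execution trace:
Initial: [p0]bbba
Step 1: δ(p0, b) = (p1, □, R) → □[p1]bba
Step 2: δ(p1, b) = (p1, □, R) → □□[p1]ba
Step 3: δ(p1, b) = (p1, □, R) → □□□[p1]a

No transition is defined for δ(p1, a). By convention the machine halts and rejects.

Answer: Reject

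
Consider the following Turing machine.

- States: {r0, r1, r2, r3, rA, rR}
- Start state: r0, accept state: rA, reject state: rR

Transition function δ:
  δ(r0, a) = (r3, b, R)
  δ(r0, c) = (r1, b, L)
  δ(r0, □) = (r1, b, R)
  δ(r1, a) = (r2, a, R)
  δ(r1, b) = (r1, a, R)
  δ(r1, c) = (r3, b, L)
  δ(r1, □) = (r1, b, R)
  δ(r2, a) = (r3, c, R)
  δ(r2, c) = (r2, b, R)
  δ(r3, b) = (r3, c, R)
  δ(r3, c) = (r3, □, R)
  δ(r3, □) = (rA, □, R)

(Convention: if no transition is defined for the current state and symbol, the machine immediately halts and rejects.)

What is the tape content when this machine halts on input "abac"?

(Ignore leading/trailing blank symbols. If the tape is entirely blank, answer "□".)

Execution trace:
Initial: [r0]abac
Step 1: δ(r0, a) = (r3, b, R) → b[r3]bac
Step 2: δ(r3, b) = (r3, c, R) → bc[r3]ac

No transition is defined for δ(r3, a). By convention the machine halts and rejects.

Final tape (ignoring leading/trailing blanks): bcac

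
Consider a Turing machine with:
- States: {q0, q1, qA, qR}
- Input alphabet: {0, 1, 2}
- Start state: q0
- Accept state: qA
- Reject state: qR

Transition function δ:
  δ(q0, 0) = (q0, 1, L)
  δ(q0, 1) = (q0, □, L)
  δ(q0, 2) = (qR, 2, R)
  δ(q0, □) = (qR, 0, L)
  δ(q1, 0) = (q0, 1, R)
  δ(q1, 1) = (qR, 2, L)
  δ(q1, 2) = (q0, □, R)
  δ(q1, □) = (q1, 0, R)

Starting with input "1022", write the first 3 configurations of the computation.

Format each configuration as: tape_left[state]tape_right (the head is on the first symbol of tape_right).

Transitions applied:
Step 1: δ(q0, 1) = (q0, □, L)
Step 2: δ(q0, □) = (qR, 0, L)

The first 3 configurations are:
[q0]1022 ⊢ [q0]□□022 ⊢ [qR]□0□022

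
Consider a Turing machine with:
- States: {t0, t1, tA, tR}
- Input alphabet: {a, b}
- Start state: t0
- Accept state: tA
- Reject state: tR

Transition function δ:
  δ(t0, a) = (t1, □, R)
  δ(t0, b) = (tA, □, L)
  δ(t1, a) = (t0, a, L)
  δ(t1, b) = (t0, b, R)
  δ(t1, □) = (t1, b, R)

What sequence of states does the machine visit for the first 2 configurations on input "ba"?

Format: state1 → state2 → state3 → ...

Execution trace:
Initial: [t0]ba
Step 1: δ(t0, b) = (tA, □, L) → [tA]□□a

The machine reaches the accept state tA and halts.

State sequence: t0 → tA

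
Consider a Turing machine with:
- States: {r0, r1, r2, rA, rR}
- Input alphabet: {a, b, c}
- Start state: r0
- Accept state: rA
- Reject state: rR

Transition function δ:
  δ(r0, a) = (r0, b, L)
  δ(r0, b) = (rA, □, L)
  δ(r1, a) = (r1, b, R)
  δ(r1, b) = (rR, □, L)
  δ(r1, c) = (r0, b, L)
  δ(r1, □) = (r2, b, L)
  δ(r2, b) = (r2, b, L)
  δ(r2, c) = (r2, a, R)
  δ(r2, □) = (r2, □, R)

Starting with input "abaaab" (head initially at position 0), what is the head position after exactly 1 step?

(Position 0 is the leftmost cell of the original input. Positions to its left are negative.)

Execution trace (head position shown):
Step 0: [r0]abaaab  (head at position 0)
Step 1: move left → [r0]□bbaaab  (head at position -1)

After 1 step, the head is at position -1.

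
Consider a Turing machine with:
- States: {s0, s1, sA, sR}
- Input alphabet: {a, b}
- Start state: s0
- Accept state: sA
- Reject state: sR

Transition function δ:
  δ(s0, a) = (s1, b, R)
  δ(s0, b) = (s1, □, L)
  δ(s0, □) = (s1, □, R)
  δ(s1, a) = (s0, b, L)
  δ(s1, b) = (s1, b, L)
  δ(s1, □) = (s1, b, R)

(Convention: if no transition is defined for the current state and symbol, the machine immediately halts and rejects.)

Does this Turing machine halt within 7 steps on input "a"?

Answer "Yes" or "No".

Execution trace:
Initial: [s0]a
Step 1: δ(s0, a) = (s1, b, R) → b[s1]□
Step 2: δ(s1, □) = (s1, b, R) → bb[s1]□
Step 3: δ(s1, □) = (s1, b, R) → bbb[s1]□
Step 4: δ(s1, □) = (s1, b, R) → bbbb[s1]□
Step 5: δ(s1, □) = (s1, b, R) → bbbbb[s1]□
Step 6: δ(s1, □) = (s1, b, R) → bbbbbb[s1]□
Step 7: δ(s1, □) = (s1, b, R) → bbbbbbb[s1]□

The machine has not reached a halting state after 7 steps.
The machine did not halt within the 7-step bound.

Answer: No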